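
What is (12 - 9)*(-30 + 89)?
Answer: 177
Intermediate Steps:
(12 - 9)*(-30 + 89) = 3*59 = 177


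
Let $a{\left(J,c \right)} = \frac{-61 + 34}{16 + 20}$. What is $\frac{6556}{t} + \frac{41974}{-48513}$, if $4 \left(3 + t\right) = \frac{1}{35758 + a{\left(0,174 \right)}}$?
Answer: $- \frac{22754279772688}{10408124559} \approx -2186.2$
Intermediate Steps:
$a{\left(J,c \right)} = - \frac{3}{4}$ ($a{\left(J,c \right)} = - \frac{27}{36} = \left(-27\right) \frac{1}{36} = - \frac{3}{4}$)
$t = - \frac{429086}{143029}$ ($t = -3 + \frac{1}{4 \left(35758 - \frac{3}{4}\right)} = -3 + \frac{1}{4 \cdot \frac{143029}{4}} = -3 + \frac{1}{4} \cdot \frac{4}{143029} = -3 + \frac{1}{143029} = - \frac{429086}{143029} \approx -3.0$)
$\frac{6556}{t} + \frac{41974}{-48513} = \frac{6556}{- \frac{429086}{143029}} + \frac{41974}{-48513} = 6556 \left(- \frac{143029}{429086}\right) + 41974 \left(- \frac{1}{48513}\right) = - \frac{468849062}{214543} - \frac{41974}{48513} = - \frac{22754279772688}{10408124559}$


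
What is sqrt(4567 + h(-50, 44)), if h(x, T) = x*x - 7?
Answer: 2*sqrt(1765) ≈ 84.024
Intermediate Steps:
h(x, T) = -7 + x**2 (h(x, T) = x**2 - 7 = -7 + x**2)
sqrt(4567 + h(-50, 44)) = sqrt(4567 + (-7 + (-50)**2)) = sqrt(4567 + (-7 + 2500)) = sqrt(4567 + 2493) = sqrt(7060) = 2*sqrt(1765)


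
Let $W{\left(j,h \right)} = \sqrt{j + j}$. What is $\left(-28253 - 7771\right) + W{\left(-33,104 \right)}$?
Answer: $-36024 + i \sqrt{66} \approx -36024.0 + 8.124 i$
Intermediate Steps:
$W{\left(j,h \right)} = \sqrt{2} \sqrt{j}$ ($W{\left(j,h \right)} = \sqrt{2 j} = \sqrt{2} \sqrt{j}$)
$\left(-28253 - 7771\right) + W{\left(-33,104 \right)} = \left(-28253 - 7771\right) + \sqrt{2} \sqrt{-33} = -36024 + \sqrt{2} i \sqrt{33} = -36024 + i \sqrt{66}$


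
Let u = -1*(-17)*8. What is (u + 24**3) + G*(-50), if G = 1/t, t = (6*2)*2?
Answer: 167495/12 ≈ 13958.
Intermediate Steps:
u = 136 (u = 17*8 = 136)
t = 24 (t = 12*2 = 24)
G = 1/24 ≈ 0.041667
(u + 24**3) + G*(-50) = (136 + 24**3) + (1/24)*(-50) = (136 + 13824) - 25/12 = 13960 - 25/12 = 167495/12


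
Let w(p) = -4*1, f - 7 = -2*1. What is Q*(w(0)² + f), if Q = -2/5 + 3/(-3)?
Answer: -147/5 ≈ -29.400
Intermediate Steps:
f = 5 (f = 7 - 2*1 = 7 - 2 = 5)
Q = -7/5 (Q = -2*⅕ + 3*(-⅓) = -⅖ - 1 = -7/5 ≈ -1.4000)
w(p) = -4
Q*(w(0)² + f) = -7*((-4)² + 5)/5 = -7*(16 + 5)/5 = -7/5*21 = -147/5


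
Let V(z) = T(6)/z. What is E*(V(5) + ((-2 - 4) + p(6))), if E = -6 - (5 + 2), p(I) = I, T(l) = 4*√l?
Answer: -52*√6/5 ≈ -25.475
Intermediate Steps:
E = -13 (E = -6 - 1*7 = -6 - 7 = -13)
V(z) = 4*√6/z (V(z) = (4*√6)/z = 4*√6/z)
E*(V(5) + ((-2 - 4) + p(6))) = -13*(4*√6/5 + ((-2 - 4) + 6)) = -13*(4*√6*(⅕) + (-6 + 6)) = -13*(4*√6/5 + 0) = -52*√6/5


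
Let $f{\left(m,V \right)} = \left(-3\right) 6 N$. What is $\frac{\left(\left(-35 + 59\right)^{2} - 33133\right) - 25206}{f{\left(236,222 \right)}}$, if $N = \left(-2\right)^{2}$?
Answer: $\frac{57763}{72} \approx 802.26$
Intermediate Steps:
$N = 4$
$f{\left(m,V \right)} = -72$ ($f{\left(m,V \right)} = \left(-3\right) 6 \cdot 4 = \left(-18\right) 4 = -72$)
$\frac{\left(\left(-35 + 59\right)^{2} - 33133\right) - 25206}{f{\left(236,222 \right)}} = \frac{\left(\left(-35 + 59\right)^{2} - 33133\right) - 25206}{-72} = \left(\left(24^{2} - 33133\right) - 25206\right) \left(- \frac{1}{72}\right) = \left(\left(576 - 33133\right) - 25206\right) \left(- \frac{1}{72}\right) = \left(-32557 - 25206\right) \left(- \frac{1}{72}\right) = \left(-57763\right) \left(- \frac{1}{72}\right) = \frac{57763}{72}$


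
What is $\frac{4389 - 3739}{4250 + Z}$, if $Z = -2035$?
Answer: $\frac{130}{443} \approx 0.29345$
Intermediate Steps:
$\frac{4389 - 3739}{4250 + Z} = \frac{4389 - 3739}{4250 - 2035} = \frac{650}{2215} = 650 \cdot \frac{1}{2215} = \frac{130}{443}$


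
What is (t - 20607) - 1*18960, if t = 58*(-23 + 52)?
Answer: -37885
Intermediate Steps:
t = 1682 (t = 58*29 = 1682)
(t - 20607) - 1*18960 = (1682 - 20607) - 1*18960 = -18925 - 18960 = -37885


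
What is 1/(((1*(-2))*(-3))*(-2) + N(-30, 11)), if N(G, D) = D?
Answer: -1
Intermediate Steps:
1/(((1*(-2))*(-3))*(-2) + N(-30, 11)) = 1/(((1*(-2))*(-3))*(-2) + 11) = 1/(-2*(-3)*(-2) + 11) = 1/(6*(-2) + 11) = 1/(-12 + 11) = 1/(-1) = -1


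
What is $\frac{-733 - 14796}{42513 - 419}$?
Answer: $- \frac{15529}{42094} \approx -0.36891$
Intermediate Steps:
$\frac{-733 - 14796}{42513 - 419} = - \frac{15529}{42094}$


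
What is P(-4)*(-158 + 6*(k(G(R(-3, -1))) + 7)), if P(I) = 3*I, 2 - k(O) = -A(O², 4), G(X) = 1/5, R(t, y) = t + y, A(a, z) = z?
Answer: 960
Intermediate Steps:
G(X) = ⅕
k(O) = 6 (k(O) = 2 - (-1)*4 = 2 - 1*(-4) = 2 + 4 = 6)
P(-4)*(-158 + 6*(k(G(R(-3, -1))) + 7)) = (3*(-4))*(-158 + 6*(6 + 7)) = -12*(-158 + 6*13) = -12*(-158 + 78) = -12*(-80) = 960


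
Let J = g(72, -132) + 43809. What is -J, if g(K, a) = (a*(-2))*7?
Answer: -45657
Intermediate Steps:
g(K, a) = -14*a (g(K, a) = -2*a*7 = -14*a)
J = 45657 (J = -14*(-132) + 43809 = 1848 + 43809 = 45657)
-J = -1*45657 = -45657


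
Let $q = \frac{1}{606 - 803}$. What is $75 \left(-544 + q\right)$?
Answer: $- \frac{8037675}{197} \approx -40800.0$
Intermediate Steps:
$q = - \frac{1}{197}$ ($q = \frac{1}{-197} = - \frac{1}{197} \approx -0.0050761$)
$75 \left(-544 + q\right) = 75 \left(-544 - \frac{1}{197}\right) = 75 \left(- \frac{107169}{197}\right) = - \frac{8037675}{197}$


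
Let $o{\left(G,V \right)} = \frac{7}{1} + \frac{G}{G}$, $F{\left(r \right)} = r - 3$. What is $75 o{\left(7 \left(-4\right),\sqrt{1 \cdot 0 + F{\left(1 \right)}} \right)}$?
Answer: $600$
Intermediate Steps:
$F{\left(r \right)} = -3 + r$
$o{\left(G,V \right)} = 8$ ($o{\left(G,V \right)} = 7 \cdot 1 + 1 = 7 + 1 = 8$)
$75 o{\left(7 \left(-4\right),\sqrt{1 \cdot 0 + F{\left(1 \right)}} \right)} = 75 \cdot 8 = 600$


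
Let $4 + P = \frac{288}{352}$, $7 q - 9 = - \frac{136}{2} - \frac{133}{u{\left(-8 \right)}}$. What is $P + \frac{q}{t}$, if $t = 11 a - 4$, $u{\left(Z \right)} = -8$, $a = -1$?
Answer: $- \frac{8557}{3080} \approx -2.7782$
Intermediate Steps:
$q = - \frac{339}{56}$ ($q = \frac{9}{7} + \frac{- \frac{136}{2} - \frac{133}{-8}}{7} = \frac{9}{7} + \frac{\left(-136\right) \frac{1}{2} - - \frac{133}{8}}{7} = \frac{9}{7} + \frac{-68 + \frac{133}{8}}{7} = \frac{9}{7} + \frac{1}{7} \left(- \frac{411}{8}\right) = \frac{9}{7} - \frac{411}{56} = - \frac{339}{56} \approx -6.0536$)
$P = - \frac{35}{11}$ ($P = -4 + \frac{288}{352} = -4 + 288 \cdot \frac{1}{352} = -4 + \frac{9}{11} = - \frac{35}{11} \approx -3.1818$)
$t = -15$ ($t = 11 \left(-1\right) - 4 = -11 - 4 = -15$)
$P + \frac{q}{t} = - \frac{35}{11} - \frac{339}{56 \left(-15\right)} = - \frac{35}{11} - - \frac{113}{280} = - \frac{35}{11} + \frac{113}{280} = - \frac{8557}{3080}$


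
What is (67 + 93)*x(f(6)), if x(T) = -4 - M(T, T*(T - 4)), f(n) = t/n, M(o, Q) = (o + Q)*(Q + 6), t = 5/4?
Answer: -1608845/10368 ≈ -155.17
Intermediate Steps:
t = 5/4 (t = 5*(¼) = 5/4 ≈ 1.2500)
M(o, Q) = (6 + Q)*(Q + o) (M(o, Q) = (Q + o)*(6 + Q) = (6 + Q)*(Q + o))
f(n) = 5/(4*n)
x(T) = -4 - 6*T - T²*(-4 + T)² - T²*(-4 + T) - 6*T*(-4 + T) (x(T) = -4 - ((T*(T - 4))² + 6*(T*(T - 4)) + 6*T + (T*(T - 4))*T) = -4 - ((T*(-4 + T))² + 6*(T*(-4 + T)) + 6*T + (T*(-4 + T))*T) = -4 - (T²*(-4 + T)² + 6*T*(-4 + T) + 6*T + T²*(-4 + T)) = -4 - (6*T + T²*(-4 + T)² + T²*(-4 + T) + 6*T*(-4 + T)) = -4 + (-6*T - T²*(-4 + T)² - T²*(-4 + T) - 6*T*(-4 + T)) = -4 - 6*T - T²*(-4 + T)² - T²*(-4 + T) - 6*T*(-4 + T))
(67 + 93)*x(f(6)) = (67 + 93)*(-4 - ((5/4)/6)⁴ - 18*((5/4)/6)² + 7*((5/4)/6)³ + 18*((5/4)/6)) = 160*(-4 - ((5/4)*(⅙))⁴ - 18*((5/4)*(⅙))² + 7*((5/4)*(⅙))³ + 18*((5/4)*(⅙))) = 160*(-4 - (5/24)⁴ - 18*(5/24)² + 7*(5/24)³ + 18*(5/24)) = 160*(-4 - 1*625/331776 - 18*25/576 + 7*(125/13824) + 15/4) = 160*(-4 - 625/331776 - 25/32 + 875/13824 + 15/4) = 160*(-321769/331776) = -1608845/10368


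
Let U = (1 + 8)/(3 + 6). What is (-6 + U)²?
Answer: 25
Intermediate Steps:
U = 1 (U = 9/9 = 9*(⅑) = 1)
(-6 + U)² = (-6 + 1)² = (-5)² = 25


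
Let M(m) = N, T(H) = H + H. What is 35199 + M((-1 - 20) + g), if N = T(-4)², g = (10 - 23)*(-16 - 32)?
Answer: 35263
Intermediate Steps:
T(H) = 2*H
g = 624 (g = -13*(-48) = 624)
N = 64 (N = (2*(-4))² = (-8)² = 64)
M(m) = 64
35199 + M((-1 - 20) + g) = 35199 + 64 = 35263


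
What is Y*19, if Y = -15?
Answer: -285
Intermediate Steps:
Y*19 = -15*19 = -285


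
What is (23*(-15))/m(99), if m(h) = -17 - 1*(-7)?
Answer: 69/2 ≈ 34.500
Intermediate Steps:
m(h) = -10 (m(h) = -17 + 7 = -10)
(23*(-15))/m(99) = (23*(-15))/(-10) = -345*(-1/10) = 69/2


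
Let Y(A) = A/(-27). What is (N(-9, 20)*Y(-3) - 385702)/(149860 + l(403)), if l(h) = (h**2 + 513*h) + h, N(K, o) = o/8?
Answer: -6942631/9349398 ≈ -0.74257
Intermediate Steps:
N(K, o) = o/8 (N(K, o) = o*(1/8) = o/8)
Y(A) = -A/27 (Y(A) = A*(-1/27) = -A/27)
l(h) = h**2 + 514*h
(N(-9, 20)*Y(-3) - 385702)/(149860 + l(403)) = (((1/8)*20)*(-1/27*(-3)) - 385702)/(149860 + 403*(514 + 403)) = ((5/2)*(1/9) - 385702)/(149860 + 403*917) = (5/18 - 385702)/(149860 + 369551) = -6942631/18/519411 = -6942631/18*1/519411 = -6942631/9349398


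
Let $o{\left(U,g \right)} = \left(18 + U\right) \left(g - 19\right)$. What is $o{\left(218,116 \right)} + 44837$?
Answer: $67729$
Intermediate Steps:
$o{\left(U,g \right)} = \left(-19 + g\right) \left(18 + U\right)$ ($o{\left(U,g \right)} = \left(18 + U\right) \left(-19 + g\right) = \left(-19 + g\right) \left(18 + U\right)$)
$o{\left(218,116 \right)} + 44837 = \left(-342 - 4142 + 18 \cdot 116 + 218 \cdot 116\right) + 44837 = \left(-342 - 4142 + 2088 + 25288\right) + 44837 = 22892 + 44837 = 67729$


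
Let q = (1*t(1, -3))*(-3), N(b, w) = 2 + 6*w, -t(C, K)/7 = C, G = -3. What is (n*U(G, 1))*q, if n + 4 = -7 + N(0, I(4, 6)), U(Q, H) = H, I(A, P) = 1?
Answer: -63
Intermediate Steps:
t(C, K) = -7*C
q = 21 (q = (1*(-7*1))*(-3) = (1*(-7))*(-3) = -7*(-3) = 21)
n = -3 (n = -4 + (-7 + (2 + 6*1)) = -4 + (-7 + (2 + 6)) = -4 + (-7 + 8) = -4 + 1 = -3)
(n*U(G, 1))*q = -3*1*21 = -3*21 = -63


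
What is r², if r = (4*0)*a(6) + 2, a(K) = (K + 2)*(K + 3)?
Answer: 4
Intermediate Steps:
a(K) = (2 + K)*(3 + K)
r = 2 (r = (4*0)*(6 + 6² + 5*6) + 2 = 0*(6 + 36 + 30) + 2 = 0*72 + 2 = 0 + 2 = 2)
r² = 2² = 4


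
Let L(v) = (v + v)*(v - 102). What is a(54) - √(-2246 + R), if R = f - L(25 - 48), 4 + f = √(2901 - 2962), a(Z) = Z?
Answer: 54 - √(-8000 + I*√61) ≈ 53.956 - 89.443*I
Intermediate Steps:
f = -4 + I*√61 (f = -4 + √(2901 - 2962) = -4 + √(-61) = -4 + I*√61 ≈ -4.0 + 7.8102*I)
L(v) = 2*v*(-102 + v) (L(v) = (2*v)*(-102 + v) = 2*v*(-102 + v))
R = -5754 + I*√61 (R = (-4 + I*√61) - 2*(25 - 48)*(-102 + (25 - 48)) = (-4 + I*√61) - 2*(-23)*(-102 - 23) = (-4 + I*√61) - 2*(-23)*(-125) = (-4 + I*√61) - 1*5750 = (-4 + I*√61) - 5750 = -5754 + I*√61 ≈ -5754.0 + 7.8102*I)
a(54) - √(-2246 + R) = 54 - √(-2246 + (-5754 + I*√61)) = 54 - √(-8000 + I*√61)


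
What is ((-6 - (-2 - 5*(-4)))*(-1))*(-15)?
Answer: -360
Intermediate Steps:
((-6 - (-2 - 5*(-4)))*(-1))*(-15) = ((-6 - (-2 + 20))*(-1))*(-15) = ((-6 - 1*18)*(-1))*(-15) = ((-6 - 18)*(-1))*(-15) = -24*(-1)*(-15) = 24*(-15) = -360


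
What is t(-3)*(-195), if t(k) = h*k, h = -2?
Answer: -1170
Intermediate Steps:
t(k) = -2*k
t(-3)*(-195) = -2*(-3)*(-195) = 6*(-195) = -1170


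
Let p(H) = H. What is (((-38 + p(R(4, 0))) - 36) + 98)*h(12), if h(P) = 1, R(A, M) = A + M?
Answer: 28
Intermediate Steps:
(((-38 + p(R(4, 0))) - 36) + 98)*h(12) = (((-38 + (4 + 0)) - 36) + 98)*1 = (((-38 + 4) - 36) + 98)*1 = ((-34 - 36) + 98)*1 = (-70 + 98)*1 = 28*1 = 28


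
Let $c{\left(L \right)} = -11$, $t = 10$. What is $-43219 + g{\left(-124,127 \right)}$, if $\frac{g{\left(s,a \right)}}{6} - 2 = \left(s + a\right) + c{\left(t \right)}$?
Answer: $-43255$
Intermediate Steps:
$g{\left(s,a \right)} = -54 + 6 a + 6 s$ ($g{\left(s,a \right)} = 12 + 6 \left(\left(s + a\right) - 11\right) = 12 + 6 \left(\left(a + s\right) - 11\right) = 12 + 6 \left(-11 + a + s\right) = 12 + \left(-66 + 6 a + 6 s\right) = -54 + 6 a + 6 s$)
$-43219 + g{\left(-124,127 \right)} = -43219 + \left(-54 + 6 \cdot 127 + 6 \left(-124\right)\right) = -43219 - 36 = -43255$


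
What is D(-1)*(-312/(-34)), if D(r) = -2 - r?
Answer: -156/17 ≈ -9.1765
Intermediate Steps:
D(-1)*(-312/(-34)) = (-2 - 1*(-1))*(-312/(-34)) = (-2 + 1)*(-312*(-1/34)) = -1*156/17 = -156/17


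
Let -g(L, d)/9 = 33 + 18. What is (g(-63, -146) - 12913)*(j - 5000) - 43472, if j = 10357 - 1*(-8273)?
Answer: -182303832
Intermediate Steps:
j = 18630 (j = 10357 + 8273 = 18630)
g(L, d) = -459 (g(L, d) = -9*(33 + 18) = -9*51 = -459)
(g(-63, -146) - 12913)*(j - 5000) - 43472 = (-459 - 12913)*(18630 - 5000) - 43472 = -13372*13630 - 43472 = -182260360 - 43472 = -182303832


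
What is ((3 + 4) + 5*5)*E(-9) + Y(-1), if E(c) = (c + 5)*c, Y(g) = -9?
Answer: 1143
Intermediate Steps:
E(c) = c*(5 + c) (E(c) = (5 + c)*c = c*(5 + c))
((3 + 4) + 5*5)*E(-9) + Y(-1) = ((3 + 4) + 5*5)*(-9*(5 - 9)) - 9 = (7 + 25)*(-9*(-4)) - 9 = 32*36 - 9 = 1152 - 9 = 1143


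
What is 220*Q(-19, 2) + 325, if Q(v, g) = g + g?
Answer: 1205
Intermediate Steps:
Q(v, g) = 2*g
220*Q(-19, 2) + 325 = 220*(2*2) + 325 = 220*4 + 325 = 880 + 325 = 1205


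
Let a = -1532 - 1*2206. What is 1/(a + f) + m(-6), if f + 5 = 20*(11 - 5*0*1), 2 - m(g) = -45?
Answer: 165580/3523 ≈ 47.000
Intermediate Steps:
a = -3738 (a = -1532 - 2206 = -3738)
m(g) = 47 (m(g) = 2 - 1*(-45) = 2 + 45 = 47)
f = 215 (f = -5 + 20*(11 - 5*0*1) = -5 + 20*(11 + 0*1) = -5 + 20*(11 + 0) = -5 + 20*11 = -5 + 220 = 215)
1/(a + f) + m(-6) = 1/(-3738 + 215) + 47 = 1/(-3523) + 47 = -1/3523 + 47 = 165580/3523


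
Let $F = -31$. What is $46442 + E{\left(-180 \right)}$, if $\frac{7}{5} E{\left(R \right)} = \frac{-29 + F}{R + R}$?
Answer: $\frac{1950569}{42} \approx 46442.0$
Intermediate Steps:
$E{\left(R \right)} = - \frac{150}{7 R}$ ($E{\left(R \right)} = \frac{5 \frac{-29 - 31}{R + R}}{7} = \frac{5 \left(- \frac{60}{2 R}\right)}{7} = \frac{5 \left(- 60 \frac{1}{2 R}\right)}{7} = \frac{5 \left(- \frac{30}{R}\right)}{7} = - \frac{150}{7 R}$)
$46442 + E{\left(-180 \right)} = 46442 - \frac{150}{7 \left(-180\right)} = 46442 - - \frac{5}{42} = 46442 + \frac{5}{42} = \frac{1950569}{42}$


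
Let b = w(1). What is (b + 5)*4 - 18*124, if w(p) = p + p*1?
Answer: -2204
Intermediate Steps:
w(p) = 2*p (w(p) = p + p = 2*p)
b = 2 (b = 2*1 = 2)
(b + 5)*4 - 18*124 = (2 + 5)*4 - 18*124 = 7*4 - 2232 = 28 - 2232 = -2204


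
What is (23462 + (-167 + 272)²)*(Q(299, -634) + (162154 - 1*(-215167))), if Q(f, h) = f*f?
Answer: 16095841614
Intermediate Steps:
Q(f, h) = f²
(23462 + (-167 + 272)²)*(Q(299, -634) + (162154 - 1*(-215167))) = (23462 + (-167 + 272)²)*(299² + (162154 - 1*(-215167))) = (23462 + 105²)*(89401 + (162154 + 215167)) = (23462 + 11025)*(89401 + 377321) = 34487*466722 = 16095841614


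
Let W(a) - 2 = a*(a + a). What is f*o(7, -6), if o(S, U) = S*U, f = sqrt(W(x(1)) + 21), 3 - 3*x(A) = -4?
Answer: -14*sqrt(305) ≈ -244.50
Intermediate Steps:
x(A) = 7/3 (x(A) = 1 - 1/3*(-4) = 1 + 4/3 = 7/3)
W(a) = 2 + 2*a**2 (W(a) = 2 + a*(a + a) = 2 + a*(2*a) = 2 + 2*a**2)
f = sqrt(305)/3 (f = sqrt((2 + 2*(7/3)**2) + 21) = sqrt((2 + 2*(49/9)) + 21) = sqrt((2 + 98/9) + 21) = sqrt(116/9 + 21) = sqrt(305/9) = sqrt(305)/3 ≈ 5.8214)
f*o(7, -6) = (sqrt(305)/3)*(7*(-6)) = (sqrt(305)/3)*(-42) = -14*sqrt(305)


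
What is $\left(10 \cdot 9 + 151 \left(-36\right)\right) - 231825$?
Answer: $-237171$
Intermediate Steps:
$\left(10 \cdot 9 + 151 \left(-36\right)\right) - 231825 = \left(90 - 5436\right) - 231825 = -5346 - 231825 = -237171$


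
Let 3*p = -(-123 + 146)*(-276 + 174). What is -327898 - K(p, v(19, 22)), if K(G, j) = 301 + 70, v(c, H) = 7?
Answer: -328269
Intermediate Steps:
p = 782 (p = (-(-123 + 146)*(-276 + 174))/3 = (-23*(-102))/3 = (-1*(-2346))/3 = (⅓)*2346 = 782)
K(G, j) = 371
-327898 - K(p, v(19, 22)) = -327898 - 1*371 = -327898 - 371 = -328269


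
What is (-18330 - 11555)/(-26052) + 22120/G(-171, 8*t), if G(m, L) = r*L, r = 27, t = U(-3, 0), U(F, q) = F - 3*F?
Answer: 12812525/703404 ≈ 18.215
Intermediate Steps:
U(F, q) = -2*F
t = 6 (t = -2*(-3) = 6)
G(m, L) = 27*L
(-18330 - 11555)/(-26052) + 22120/G(-171, 8*t) = (-18330 - 11555)/(-26052) + 22120/((27*(8*6))) = -29885*(-1/26052) + 22120/((27*48)) = 29885/26052 + 22120/1296 = 29885/26052 + 22120*(1/1296) = 29885/26052 + 2765/162 = 12812525/703404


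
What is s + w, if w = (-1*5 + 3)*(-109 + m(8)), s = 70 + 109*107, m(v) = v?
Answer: 11935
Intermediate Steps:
s = 11733 (s = 70 + 11663 = 11733)
w = 202 (w = (-1*5 + 3)*(-109 + 8) = (-5 + 3)*(-101) = -2*(-101) = 202)
s + w = 11733 + 202 = 11935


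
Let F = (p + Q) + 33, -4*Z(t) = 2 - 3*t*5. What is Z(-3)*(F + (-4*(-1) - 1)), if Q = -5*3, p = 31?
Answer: -611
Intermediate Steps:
Q = -15
Z(t) = -½ + 15*t/4 (Z(t) = -(2 - 3*t*5)/4 = -(2 - 15*t)/4 = -½ + 15*t/4)
F = 49 (F = (31 - 15) + 33 = 16 + 33 = 49)
Z(-3)*(F + (-4*(-1) - 1)) = (-½ + (15/4)*(-3))*(49 + (-4*(-1) - 1)) = (-½ - 45/4)*(49 + (4 - 1)) = -47*(49 + 3)/4 = -47/4*52 = -611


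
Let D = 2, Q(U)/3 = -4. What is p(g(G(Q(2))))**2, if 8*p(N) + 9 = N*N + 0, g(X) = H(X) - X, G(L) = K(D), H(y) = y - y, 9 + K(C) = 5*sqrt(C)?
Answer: 7771/16 - 2745*sqrt(2)/8 ≈ 0.43547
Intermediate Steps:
Q(U) = -12 (Q(U) = 3*(-4) = -12)
K(C) = -9 + 5*sqrt(C)
H(y) = 0
G(L) = -9 + 5*sqrt(2)
g(X) = -X (g(X) = 0 - X = -X)
p(N) = -9/8 + N**2/8 (p(N) = -9/8 + (N*N + 0)/8 = -9/8 + (N**2 + 0)/8 = -9/8 + N**2/8)
p(g(G(Q(2))))**2 = (-9/8 + (-(-9 + 5*sqrt(2)))**2/8)**2 = (-9/8 + (9 - 5*sqrt(2))**2/8)**2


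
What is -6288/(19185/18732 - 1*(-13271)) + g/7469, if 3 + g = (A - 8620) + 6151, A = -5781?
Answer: -139597186125/88422843773 ≈ -1.5787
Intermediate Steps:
g = -8253 (g = -3 + ((-5781 - 8620) + 6151) = -3 + (-14401 + 6151) = -3 - 8250 = -8253)
-6288/(19185/18732 - 1*(-13271)) + g/7469 = -6288/(19185/18732 - 1*(-13271)) - 8253/7469 = -6288/(19185*(1/18732) + 13271) - 8253*1/7469 = -6288/(6395/6244 + 13271) - 1179/1067 = -6288/82870519/6244 - 1179/1067 = -6288*6244/82870519 - 1179/1067 = -39262272/82870519 - 1179/1067 = -139597186125/88422843773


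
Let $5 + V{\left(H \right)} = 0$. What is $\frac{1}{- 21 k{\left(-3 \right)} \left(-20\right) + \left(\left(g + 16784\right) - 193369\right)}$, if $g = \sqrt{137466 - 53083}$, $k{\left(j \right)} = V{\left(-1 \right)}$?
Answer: $- \frac{13745}{2456018834} - \frac{\sqrt{84383}}{31928244842} \approx -5.6056 \cdot 10^{-6}$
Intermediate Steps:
$V{\left(H \right)} = -5$ ($V{\left(H \right)} = -5 + 0 = -5$)
$k{\left(j \right)} = -5$
$g = \sqrt{84383} \approx 290.49$
$\frac{1}{- 21 k{\left(-3 \right)} \left(-20\right) + \left(\left(g + 16784\right) - 193369\right)} = \frac{1}{\left(-21\right) \left(-5\right) \left(-20\right) - \left(176585 - \sqrt{84383}\right)} = \frac{1}{105 \left(-20\right) - \left(176585 - \sqrt{84383}\right)} = \frac{1}{-2100 - \left(176585 - \sqrt{84383}\right)} = \frac{1}{-178685 + \sqrt{84383}}$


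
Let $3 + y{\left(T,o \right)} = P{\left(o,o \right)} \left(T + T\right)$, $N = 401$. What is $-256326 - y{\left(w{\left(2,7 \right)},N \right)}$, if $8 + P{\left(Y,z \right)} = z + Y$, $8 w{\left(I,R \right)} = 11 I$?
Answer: $-260690$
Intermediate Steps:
$w{\left(I,R \right)} = \frac{11 I}{8}$
$P{\left(Y,z \right)} = -8 + Y + z$ ($P{\left(Y,z \right)} = -8 + \left(z + Y\right) = -8 + \left(Y + z\right) = -8 + Y + z$)
$y{\left(T,o \right)} = -3 + 2 T \left(-8 + 2 o\right)$ ($y{\left(T,o \right)} = -3 + \left(-8 + o + o\right) \left(T + T\right) = -3 + \left(-8 + 2 o\right) 2 T = -3 + 2 T \left(-8 + 2 o\right)$)
$-256326 - y{\left(w{\left(2,7 \right)},N \right)} = -256326 - \left(-3 + 4 \cdot \frac{11}{8} \cdot 2 \left(-4 + 401\right)\right) = -256326 - \left(-3 + 4 \cdot \frac{11}{4} \cdot 397\right) = -256326 - \left(-3 + 4367\right) = -256326 - 4364 = -260690$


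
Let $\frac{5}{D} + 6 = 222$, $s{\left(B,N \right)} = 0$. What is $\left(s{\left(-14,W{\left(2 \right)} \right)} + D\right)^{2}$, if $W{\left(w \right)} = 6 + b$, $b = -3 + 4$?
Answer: $\frac{25}{46656} \approx 0.00053584$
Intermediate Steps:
$b = 1$
$W{\left(w \right)} = 7$ ($W{\left(w \right)} = 6 + 1 = 7$)
$D = \frac{5}{216}$ ($D = \frac{5}{-6 + 222} = \frac{5}{216} \approx 0.023148$)
$\left(s{\left(-14,W{\left(2 \right)} \right)} + D\right)^{2} = \left(0 + \frac{5}{216}\right)^{2} = \left(\frac{5}{216}\right)^{2} = \frac{25}{46656}$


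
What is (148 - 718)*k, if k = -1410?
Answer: 803700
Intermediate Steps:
(148 - 718)*k = (148 - 718)*(-1410) = -570*(-1410) = 803700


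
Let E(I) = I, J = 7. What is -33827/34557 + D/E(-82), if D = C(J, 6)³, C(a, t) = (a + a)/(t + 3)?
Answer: -352822469/344291391 ≈ -1.0248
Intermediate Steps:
C(a, t) = 2*a/(3 + t) (C(a, t) = (2*a)/(3 + t) = 2*a/(3 + t))
D = 2744/729 (D = (2*7/(3 + 6))³ = (2*7/9)³ = (2*7*(⅑))³ = (14/9)³ = 2744/729 ≈ 3.7641)
-33827/34557 + D/E(-82) = -33827/34557 + (2744/729)/(-82) = -33827*1/34557 + (2744/729)*(-1/82) = -33827/34557 - 1372/29889 = -352822469/344291391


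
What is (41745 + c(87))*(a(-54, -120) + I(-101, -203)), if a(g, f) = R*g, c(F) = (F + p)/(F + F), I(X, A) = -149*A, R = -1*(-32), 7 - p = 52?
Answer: 34525443628/29 ≈ 1.1905e+9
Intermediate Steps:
p = -45 (p = 7 - 1*52 = 7 - 52 = -45)
R = 32
c(F) = (-45 + F)/(2*F) (c(F) = (F - 45)/(F + F) = (-45 + F)/((2*F)) = (-45 + F)*(1/(2*F)) = (-45 + F)/(2*F))
a(g, f) = 32*g
(41745 + c(87))*(a(-54, -120) + I(-101, -203)) = (41745 + (½)*(-45 + 87)/87)*(32*(-54) - 149*(-203)) = (41745 + (½)*(1/87)*42)*(-1728 + 30247) = (41745 + 7/29)*28519 = (1210612/29)*28519 = 34525443628/29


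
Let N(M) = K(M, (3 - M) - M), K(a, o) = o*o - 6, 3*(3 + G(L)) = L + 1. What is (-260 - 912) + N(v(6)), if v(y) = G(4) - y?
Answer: -7793/9 ≈ -865.89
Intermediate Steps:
G(L) = -8/3 + L/3 (G(L) = -3 + (L + 1)/3 = -3 + (1 + L)/3 = -3 + (⅓ + L/3) = -8/3 + L/3)
v(y) = -4/3 - y (v(y) = (-8/3 + (⅓)*4) - y = (-8/3 + 4/3) - y = -4/3 - y)
K(a, o) = -6 + o² (K(a, o) = o² - 6 = -6 + o²)
N(M) = -6 + (3 - 2*M)² (N(M) = -6 + ((3 - M) - M)² = -6 + (3 - 2*M)²)
(-260 - 912) + N(v(6)) = (-260 - 912) + (-6 + (-3 + 2*(-4/3 - 1*6))²) = -1172 + (-6 + (-3 + 2*(-4/3 - 6))²) = -1172 + (-6 + (-3 + 2*(-22/3))²) = -1172 + (-6 + (-3 - 44/3)²) = -1172 + (-6 + (-53/3)²) = -1172 + (-6 + 2809/9) = -1172 + 2755/9 = -7793/9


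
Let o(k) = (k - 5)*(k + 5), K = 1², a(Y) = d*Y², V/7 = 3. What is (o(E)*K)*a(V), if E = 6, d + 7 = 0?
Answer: -33957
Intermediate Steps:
V = 21 (V = 7*3 = 21)
d = -7 (d = -7 + 0 = -7)
a(Y) = -7*Y²
K = 1
o(k) = (-5 + k)*(5 + k)
(o(E)*K)*a(V) = ((-25 + 6²)*1)*(-7*21²) = ((-25 + 36)*1)*(-7*441) = (11*1)*(-3087) = 11*(-3087) = -33957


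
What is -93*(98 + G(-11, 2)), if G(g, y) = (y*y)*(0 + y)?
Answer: -9858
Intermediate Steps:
G(g, y) = y³ (G(g, y) = y²*y = y³)
-93*(98 + G(-11, 2)) = -93*(98 + 2³) = -93*(98 + 8) = -93*106 = -9858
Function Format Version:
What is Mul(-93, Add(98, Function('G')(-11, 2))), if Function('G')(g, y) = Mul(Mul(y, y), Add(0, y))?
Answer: -9858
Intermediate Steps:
Function('G')(g, y) = Pow(y, 3) (Function('G')(g, y) = Mul(Pow(y, 2), y) = Pow(y, 3))
Mul(-93, Add(98, Function('G')(-11, 2))) = Mul(-93, Add(98, Pow(2, 3))) = Mul(-93, Add(98, 8)) = Mul(-93, 106) = -9858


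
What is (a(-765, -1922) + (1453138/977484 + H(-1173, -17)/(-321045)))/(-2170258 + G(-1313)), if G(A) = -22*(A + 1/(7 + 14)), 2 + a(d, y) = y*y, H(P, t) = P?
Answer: -79557319634701307/46117501257227420 ≈ -1.7251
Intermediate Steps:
a(d, y) = -2 + y**2 (a(d, y) = -2 + y*y = -2 + y**2)
G(A) = -22/21 - 22*A (G(A) = -22*(A + 1/21) = -22*(1/21 + A) = -22/21 - 22*A)
(a(-765, -1922) + (1453138/977484 + H(-1173, -17)/(-321045)))/(-2170258 + G(-1313)) = ((-2 + (-1922)**2) + (1453138/977484 - 1173/(-321045)))/(-2170258 + (-22/21 - 22*(-1313))) = ((-2 + 3694084) + (1453138*(1/977484) - 1173*(-1/321045)))/(-2170258 + (-22/21 + 28886)) = (3694082 + (726569/488742 + 23/6295))/(-2170258 + 606584/21) = (3694082 + 4584992921/3076630890)/(-44968834/21) = (11365331376385901/3076630890)*(-21/44968834) = -79557319634701307/46117501257227420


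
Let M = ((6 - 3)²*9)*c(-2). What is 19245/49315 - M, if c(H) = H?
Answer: 1601655/9863 ≈ 162.39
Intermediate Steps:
M = -162 (M = ((6 - 3)²*9)*(-2) = (3²*9)*(-2) = (9*9)*(-2) = 81*(-2) = -162)
19245/49315 - M = 19245/49315 - 1*(-162) = 19245*(1/49315) + 162 = 3849/9863 + 162 = 1601655/9863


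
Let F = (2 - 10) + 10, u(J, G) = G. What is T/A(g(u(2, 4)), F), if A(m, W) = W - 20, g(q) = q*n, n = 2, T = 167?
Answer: -167/18 ≈ -9.2778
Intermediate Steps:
F = 2 (F = -8 + 10 = 2)
g(q) = 2*q (g(q) = q*2 = 2*q)
A(m, W) = -20 + W
T/A(g(u(2, 4)), F) = 167/(-20 + 2) = 167/(-18) = 167*(-1/18) = -167/18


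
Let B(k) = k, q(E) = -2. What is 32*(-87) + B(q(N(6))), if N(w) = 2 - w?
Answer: -2786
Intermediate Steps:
32*(-87) + B(q(N(6))) = 32*(-87) - 2 = -2784 - 2 = -2786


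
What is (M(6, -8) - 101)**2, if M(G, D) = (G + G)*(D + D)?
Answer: 85849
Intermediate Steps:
M(G, D) = 4*D*G (M(G, D) = (2*G)*(2*D) = 4*D*G)
(M(6, -8) - 101)**2 = (4*(-8)*6 - 101)**2 = (-192 - 101)**2 = (-293)**2 = 85849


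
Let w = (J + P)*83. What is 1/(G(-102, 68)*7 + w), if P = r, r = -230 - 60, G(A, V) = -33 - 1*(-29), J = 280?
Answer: -1/858 ≈ -0.0011655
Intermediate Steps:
G(A, V) = -4 (G(A, V) = -33 + 29 = -4)
r = -290
P = -290
w = -830 (w = (280 - 290)*83 = -10*83 = -830)
1/(G(-102, 68)*7 + w) = 1/(-4*7 - 830) = 1/(-28 - 830) = 1/(-858) = -1/858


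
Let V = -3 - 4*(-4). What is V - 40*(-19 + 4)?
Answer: 613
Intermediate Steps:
V = 13 (V = -3 + 16 = 13)
V - 40*(-19 + 4) = 13 - 40*(-19 + 4) = 13 - 40*(-15) = 13 + 600 = 613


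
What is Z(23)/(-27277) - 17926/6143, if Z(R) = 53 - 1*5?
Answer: -489262366/167562611 ≈ -2.9199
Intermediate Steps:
Z(R) = 48 (Z(R) = 53 - 5 = 48)
Z(23)/(-27277) - 17926/6143 = 48/(-27277) - 17926/6143 = 48*(-1/27277) - 17926*1/6143 = -48/27277 - 17926/6143 = -489262366/167562611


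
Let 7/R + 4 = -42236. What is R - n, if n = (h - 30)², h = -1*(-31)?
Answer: -42247/42240 ≈ -1.0002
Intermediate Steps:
R = -7/42240 (R = 7/(-4 - 42236) = 7/(-42240) = 7*(-1/42240) = -7/42240 ≈ -0.00016572)
h = 31
n = 1 (n = (31 - 30)² = 1² = 1)
R - n = -7/42240 - 1*1 = -7/42240 - 1 = -42247/42240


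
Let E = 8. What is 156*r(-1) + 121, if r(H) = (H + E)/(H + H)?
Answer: -425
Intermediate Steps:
r(H) = (8 + H)/(2*H) (r(H) = (H + 8)/(H + H) = (8 + H)/((2*H)) = (8 + H)*(1/(2*H)) = (8 + H)/(2*H))
156*r(-1) + 121 = 156*((1/2)*(8 - 1)/(-1)) + 121 = 156*((1/2)*(-1)*7) + 121 = 156*(-7/2) + 121 = -546 + 121 = -425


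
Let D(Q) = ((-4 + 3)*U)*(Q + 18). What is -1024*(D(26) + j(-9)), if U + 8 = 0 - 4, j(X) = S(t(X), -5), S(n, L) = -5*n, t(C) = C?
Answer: -586752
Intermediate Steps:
j(X) = -5*X
U = -12 (U = -8 + (0 - 4) = -8 - 4 = -12)
D(Q) = 216 + 12*Q (D(Q) = ((-4 + 3)*(-12))*(Q + 18) = (-1*(-12))*(18 + Q) = 12*(18 + Q) = 216 + 12*Q)
-1024*(D(26) + j(-9)) = -1024*((216 + 12*26) - 5*(-9)) = -1024*((216 + 312) + 45) = -1024*(528 + 45) = -1024*573 = -586752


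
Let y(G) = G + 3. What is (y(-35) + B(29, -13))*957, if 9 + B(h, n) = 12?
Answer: -27753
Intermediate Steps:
B(h, n) = 3 (B(h, n) = -9 + 12 = 3)
y(G) = 3 + G
(y(-35) + B(29, -13))*957 = ((3 - 35) + 3)*957 = (-32 + 3)*957 = -29*957 = -27753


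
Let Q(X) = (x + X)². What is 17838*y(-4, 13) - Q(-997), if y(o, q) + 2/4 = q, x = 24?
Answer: -723754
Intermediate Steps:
y(o, q) = -½ + q
Q(X) = (24 + X)²
17838*y(-4, 13) - Q(-997) = 17838*(-½ + 13) - (24 - 997)² = 17838*(25/2) - 1*(-973)² = 222975 - 1*946729 = 222975 - 946729 = -723754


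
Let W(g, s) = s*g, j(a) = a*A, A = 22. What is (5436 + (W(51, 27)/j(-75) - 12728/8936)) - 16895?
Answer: -7041224403/614350 ≈ -11461.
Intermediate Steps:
j(a) = 22*a (j(a) = a*22 = 22*a)
W(g, s) = g*s
(5436 + (W(51, 27)/j(-75) - 12728/8936)) - 16895 = (5436 + ((51*27)/((22*(-75))) - 12728/8936)) - 16895 = (5436 + (1377/(-1650) - 12728*1/8936)) - 16895 = (5436 + (1377*(-1/1650) - 1591/1117)) - 16895 = (5436 + (-459/550 - 1591/1117)) - 16895 = (5436 - 1387753/614350) - 16895 = 3338218847/614350 - 16895 = -7041224403/614350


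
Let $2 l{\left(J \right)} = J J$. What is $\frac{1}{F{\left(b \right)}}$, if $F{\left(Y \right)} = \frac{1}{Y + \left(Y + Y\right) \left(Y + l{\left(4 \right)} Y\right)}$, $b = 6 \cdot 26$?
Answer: $438204$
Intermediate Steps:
$b = 156$
$l{\left(J \right)} = \frac{J^{2}}{2}$ ($l{\left(J \right)} = \frac{J J}{2} = \frac{J^{2}}{2}$)
$F{\left(Y \right)} = \frac{1}{Y + 18 Y^{2}}$ ($F{\left(Y \right)} = \frac{1}{Y + \left(Y + Y\right) \left(Y + \frac{4^{2}}{2} Y\right)} = \frac{1}{Y + 2 Y \left(Y + \frac{1}{2} \cdot 16 Y\right)} = \frac{1}{Y + 2 Y \left(Y + 8 Y\right)} = \frac{1}{Y + 2 Y 9 Y} = \frac{1}{Y + 18 Y^{2}}$)
$\frac{1}{F{\left(b \right)}} = \frac{1}{\frac{1}{156} \frac{1}{1 + 18 \cdot 156}} = \frac{1}{\frac{1}{156} \frac{1}{1 + 2808}} = \frac{1}{\frac{1}{156} \cdot \frac{1}{2809}} = \frac{1}{\frac{1}{438204}} = 438204$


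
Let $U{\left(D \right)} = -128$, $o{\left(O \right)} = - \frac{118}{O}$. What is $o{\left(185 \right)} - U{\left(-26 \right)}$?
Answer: $\frac{23562}{185} \approx 127.36$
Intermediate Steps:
$o{\left(185 \right)} - U{\left(-26 \right)} = - \frac{118}{185} - -128 = \left(-118\right) \frac{1}{185} + 128 = - \frac{118}{185} + 128 = \frac{23562}{185}$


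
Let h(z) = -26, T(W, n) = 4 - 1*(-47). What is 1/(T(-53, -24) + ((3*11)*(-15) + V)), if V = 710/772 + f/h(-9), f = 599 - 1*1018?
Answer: -2509/1071255 ≈ -0.0023421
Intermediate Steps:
f = -419 (f = 599 - 1018 = -419)
T(W, n) = 51 (T(W, n) = 4 + 47 = 51)
V = 42741/2509 (V = 710/772 - 419/(-26) = 710*(1/772) - 419*(-1/26) = 355/386 + 419/26 = 42741/2509 ≈ 17.035)
1/(T(-53, -24) + ((3*11)*(-15) + V)) = 1/(51 + ((3*11)*(-15) + 42741/2509)) = 1/(51 + (33*(-15) + 42741/2509)) = 1/(51 + (-495 + 42741/2509)) = 1/(51 - 1199214/2509) = 1/(-1071255/2509) = -2509/1071255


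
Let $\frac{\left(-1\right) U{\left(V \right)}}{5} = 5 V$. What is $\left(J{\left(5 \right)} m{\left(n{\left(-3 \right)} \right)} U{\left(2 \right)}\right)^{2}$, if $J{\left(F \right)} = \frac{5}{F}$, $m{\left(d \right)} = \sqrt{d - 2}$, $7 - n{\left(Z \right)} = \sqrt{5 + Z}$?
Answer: $12500 - 2500 \sqrt{2} \approx 8964.5$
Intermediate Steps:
$n{\left(Z \right)} = 7 - \sqrt{5 + Z}$
$m{\left(d \right)} = \sqrt{-2 + d}$
$U{\left(V \right)} = - 25 V$ ($U{\left(V \right)} = - 5 \cdot 5 V = - 25 V$)
$\left(J{\left(5 \right)} m{\left(n{\left(-3 \right)} \right)} U{\left(2 \right)}\right)^{2} = \left(\frac{5}{5} \sqrt{-2 + \left(7 - \sqrt{5 - 3}\right)} \left(\left(-25\right) 2\right)\right)^{2} = \left(5 \cdot \frac{1}{5} \sqrt{-2 + \left(7 - \sqrt{2}\right)} \left(-50\right)\right)^{2} = \left(1 \sqrt{5 - \sqrt{2}} \left(-50\right)\right)^{2} = \left(\sqrt{5 - \sqrt{2}} \left(-50\right)\right)^{2} = \left(- 50 \sqrt{5 - \sqrt{2}}\right)^{2} = 12500 - 2500 \sqrt{2}$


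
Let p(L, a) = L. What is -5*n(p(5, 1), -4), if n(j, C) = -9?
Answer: 45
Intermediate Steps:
-5*n(p(5, 1), -4) = -5*(-9) = 45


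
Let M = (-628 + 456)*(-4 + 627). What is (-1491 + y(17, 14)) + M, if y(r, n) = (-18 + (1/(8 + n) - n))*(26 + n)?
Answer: -1209177/11 ≈ -1.0993e+5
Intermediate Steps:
M = -107156 (M = -172*623 = -107156)
y(r, n) = (26 + n)*(-18 + 1/(8 + n) - n) (y(r, n) = (-18 + 1/(8 + n) - n)*(26 + n) = (26 + n)*(-18 + 1/(8 + n) - n))
(-1491 + y(17, 14)) + M = (-1491 + (-3718 - 1*14³ - 819*14 - 52*14²)/(8 + 14)) - 107156 = (-1491 + (-3718 - 1*2744 - 11466 - 52*196)/22) - 107156 = (-1491 + (-3718 - 2744 - 11466 - 10192)/22) - 107156 = (-1491 + (1/22)*(-28120)) - 107156 = (-1491 - 14060/11) - 107156 = -30461/11 - 107156 = -1209177/11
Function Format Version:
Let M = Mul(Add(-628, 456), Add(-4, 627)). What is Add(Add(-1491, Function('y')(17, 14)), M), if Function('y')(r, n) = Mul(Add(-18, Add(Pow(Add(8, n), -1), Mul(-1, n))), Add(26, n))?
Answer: Rational(-1209177, 11) ≈ -1.0993e+5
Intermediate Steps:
M = -107156 (M = Mul(-172, 623) = -107156)
Function('y')(r, n) = Mul(Add(26, n), Add(-18, Pow(Add(8, n), -1), Mul(-1, n))) (Function('y')(r, n) = Mul(Add(-18, Pow(Add(8, n), -1), Mul(-1, n)), Add(26, n)) = Mul(Add(26, n), Add(-18, Pow(Add(8, n), -1), Mul(-1, n))))
Add(Add(-1491, Function('y')(17, 14)), M) = Add(Add(-1491, Mul(Pow(Add(8, 14), -1), Add(-3718, Mul(-1, Pow(14, 3)), Mul(-819, 14), Mul(-52, Pow(14, 2))))), -107156) = Add(Add(-1491, Mul(Pow(22, -1), Add(-3718, Mul(-1, 2744), -11466, Mul(-52, 196)))), -107156) = Add(Add(-1491, Mul(Rational(1, 22), Add(-3718, -2744, -11466, -10192))), -107156) = Add(Add(-1491, Mul(Rational(1, 22), -28120)), -107156) = Add(Add(-1491, Rational(-14060, 11)), -107156) = Add(Rational(-30461, 11), -107156) = Rational(-1209177, 11)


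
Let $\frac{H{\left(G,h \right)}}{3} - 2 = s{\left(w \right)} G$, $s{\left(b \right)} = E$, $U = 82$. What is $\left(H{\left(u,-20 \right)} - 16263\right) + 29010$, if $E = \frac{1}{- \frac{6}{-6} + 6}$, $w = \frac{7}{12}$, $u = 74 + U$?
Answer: $\frac{89739}{7} \approx 12820.0$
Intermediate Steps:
$u = 156$ ($u = 74 + 82 = 156$)
$w = \frac{7}{12}$ ($w = 7 \cdot \frac{1}{12} = \frac{7}{12} \approx 0.58333$)
$E = \frac{1}{7}$ ($E = \frac{1}{\left(-6\right) \left(- \frac{1}{6}\right) + 6} = \frac{1}{1 + 6} = \frac{1}{7} \approx 0.14286$)
$s{\left(b \right)} = \frac{1}{7}$
$H{\left(G,h \right)} = 6 + \frac{3 G}{7}$ ($H{\left(G,h \right)} = 6 + 3 \frac{G}{7} = 6 + \frac{3 G}{7}$)
$\left(H{\left(u,-20 \right)} - 16263\right) + 29010 = \left(\left(6 + \frac{3}{7} \cdot 156\right) - 16263\right) + 29010 = \left(\left(6 + \frac{468}{7}\right) - 16263\right) + 29010 = \left(\frac{510}{7} - 16263\right) + 29010 = - \frac{113331}{7} + 29010 = \frac{89739}{7}$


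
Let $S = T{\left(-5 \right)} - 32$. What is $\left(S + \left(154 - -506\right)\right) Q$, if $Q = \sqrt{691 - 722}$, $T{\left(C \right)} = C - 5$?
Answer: $618 i \sqrt{31} \approx 3440.9 i$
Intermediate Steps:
$T{\left(C \right)} = -5 + C$ ($T{\left(C \right)} = C - 5 = -5 + C$)
$Q = i \sqrt{31}$ ($Q = \sqrt{-31} = i \sqrt{31} \approx 5.5678 i$)
$S = -42$ ($S = \left(-5 - 5\right) - 32 = -10 - 32 = -42$)
$\left(S + \left(154 - -506\right)\right) Q = \left(-42 + \left(154 - -506\right)\right) i \sqrt{31} = \left(-42 + \left(154 + 506\right)\right) i \sqrt{31} = \left(-42 + 660\right) i \sqrt{31} = 618 i \sqrt{31}$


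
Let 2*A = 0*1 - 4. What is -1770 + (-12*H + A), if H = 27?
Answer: -2096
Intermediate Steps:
A = -2 (A = (0*1 - 4)/2 = (0 - 4)/2 = (1/2)*(-4) = -2)
-1770 + (-12*H + A) = -1770 + (-12*27 - 2) = -1770 + (-324 - 2) = -1770 - 326 = -2096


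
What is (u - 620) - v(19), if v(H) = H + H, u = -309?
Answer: -967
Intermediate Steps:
v(H) = 2*H
(u - 620) - v(19) = (-309 - 620) - 2*19 = -929 - 1*38 = -929 - 38 = -967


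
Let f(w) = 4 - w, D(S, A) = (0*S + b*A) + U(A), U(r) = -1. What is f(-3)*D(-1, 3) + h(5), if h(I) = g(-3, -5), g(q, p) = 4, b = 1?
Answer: 18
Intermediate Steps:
D(S, A) = -1 + A (D(S, A) = (0*S + 1*A) - 1 = (0 + A) - 1 = A - 1 = -1 + A)
h(I) = 4
f(-3)*D(-1, 3) + h(5) = (4 - 1*(-3))*(-1 + 3) + 4 = (4 + 3)*2 + 4 = 7*2 + 4 = 14 + 4 = 18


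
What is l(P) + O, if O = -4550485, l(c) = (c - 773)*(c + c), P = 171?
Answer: -4756369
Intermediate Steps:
l(c) = 2*c*(-773 + c) (l(c) = (-773 + c)*(2*c) = 2*c*(-773 + c))
l(P) + O = 2*171*(-773 + 171) - 4550485 = 2*171*(-602) - 4550485 = -205884 - 4550485 = -4756369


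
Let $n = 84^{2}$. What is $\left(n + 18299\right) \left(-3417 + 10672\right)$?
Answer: $183950525$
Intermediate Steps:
$n = 7056$
$\left(n + 18299\right) \left(-3417 + 10672\right) = \left(7056 + 18299\right) \left(-3417 + 10672\right) = 25355 \cdot 7255 = 183950525$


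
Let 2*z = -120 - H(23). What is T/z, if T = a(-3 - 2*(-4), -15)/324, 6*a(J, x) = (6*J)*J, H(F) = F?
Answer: -25/23166 ≈ -0.0010792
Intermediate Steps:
z = -143/2 (z = (-120 - 1*23)/2 = (-120 - 23)/2 = (½)*(-143) = -143/2 ≈ -71.500)
a(J, x) = J² (a(J, x) = ((6*J)*J)/6 = (6*J²)/6 = J²)
T = 25/324 (T = (-3 - 2*(-4))²/324 = (-3 + 8)²*(1/324) = 5²*(1/324) = 25*(1/324) = 25/324 ≈ 0.077160)
T/z = 25/(324*(-143/2)) = (25/324)*(-2/143) = -25/23166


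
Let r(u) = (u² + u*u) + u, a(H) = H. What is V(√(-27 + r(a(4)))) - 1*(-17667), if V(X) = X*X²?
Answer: 17694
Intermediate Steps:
r(u) = u + 2*u² (r(u) = (u² + u²) + u = 2*u² + u = u + 2*u²)
V(X) = X³
V(√(-27 + r(a(4)))) - 1*(-17667) = (√(-27 + 4*(1 + 2*4)))³ - 1*(-17667) = (√(-27 + 4*(1 + 8)))³ + 17667 = (√(-27 + 4*9))³ + 17667 = (√(-27 + 36))³ + 17667 = (√9)³ + 17667 = 3³ + 17667 = 27 + 17667 = 17694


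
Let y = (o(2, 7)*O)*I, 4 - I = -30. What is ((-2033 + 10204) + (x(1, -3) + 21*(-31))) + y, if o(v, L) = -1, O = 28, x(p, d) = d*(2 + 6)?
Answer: 6544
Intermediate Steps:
I = 34 (I = 4 - 1*(-30) = 4 + 30 = 34)
x(p, d) = 8*d (x(p, d) = d*8 = 8*d)
y = -952 (y = -1*28*34 = -28*34 = -952)
((-2033 + 10204) + (x(1, -3) + 21*(-31))) + y = ((-2033 + 10204) + (8*(-3) + 21*(-31))) - 952 = (8171 + (-24 - 651)) - 952 = (8171 - 675) - 952 = 7496 - 952 = 6544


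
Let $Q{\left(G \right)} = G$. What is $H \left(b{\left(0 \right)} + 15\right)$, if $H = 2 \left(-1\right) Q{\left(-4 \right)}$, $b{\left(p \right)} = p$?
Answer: $120$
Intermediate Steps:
$H = 8$ ($H = 2 \left(-1\right) \left(-4\right) = \left(-2\right) \left(-4\right) = 8$)
$H \left(b{\left(0 \right)} + 15\right) = 8 \left(0 + 15\right) = 8 \cdot 15 = 120$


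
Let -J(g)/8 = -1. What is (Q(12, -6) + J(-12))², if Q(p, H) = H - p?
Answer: 100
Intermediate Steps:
J(g) = 8 (J(g) = -8*(-1) = 8)
(Q(12, -6) + J(-12))² = ((-6 - 1*12) + 8)² = ((-6 - 12) + 8)² = (-18 + 8)² = (-10)² = 100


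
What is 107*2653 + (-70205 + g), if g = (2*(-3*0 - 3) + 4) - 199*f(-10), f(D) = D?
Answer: 215654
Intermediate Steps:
g = 1988 (g = (2*(-3*0 - 3) + 4) - 199*(-10) = (2*(0 - 3) + 4) + 1990 = (2*(-3) + 4) + 1990 = (-6 + 4) + 1990 = -2 + 1990 = 1988)
107*2653 + (-70205 + g) = 107*2653 + (-70205 + 1988) = 283871 - 68217 = 215654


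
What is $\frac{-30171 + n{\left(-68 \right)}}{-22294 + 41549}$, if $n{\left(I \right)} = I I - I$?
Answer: $- \frac{25479}{19255} \approx -1.3232$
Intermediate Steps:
$n{\left(I \right)} = I^{2} - I$
$\frac{-30171 + n{\left(-68 \right)}}{-22294 + 41549} = \frac{-30171 - 68 \left(-1 - 68\right)}{-22294 + 41549} = \frac{-30171 - -4692}{19255} = \left(-30171 + 4692\right) \frac{1}{19255} = \left(-25479\right) \frac{1}{19255} = - \frac{25479}{19255}$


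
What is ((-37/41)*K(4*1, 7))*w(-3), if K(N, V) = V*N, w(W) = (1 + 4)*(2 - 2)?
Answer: 0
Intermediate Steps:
w(W) = 0 (w(W) = 5*0 = 0)
K(N, V) = N*V
((-37/41)*K(4*1, 7))*w(-3) = ((-37/41)*((4*1)*7))*0 = ((-37*1/41)*(4*7))*0 = -37/41*28*0 = -1036/41*0 = 0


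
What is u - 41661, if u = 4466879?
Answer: 4425218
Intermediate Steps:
u - 41661 = 4466879 - 41661 = 4425218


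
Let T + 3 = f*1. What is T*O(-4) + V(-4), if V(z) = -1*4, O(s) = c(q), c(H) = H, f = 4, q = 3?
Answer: -1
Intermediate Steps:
O(s) = 3
T = 1 (T = -3 + 4*1 = -3 + 4 = 1)
V(z) = -4
T*O(-4) + V(-4) = 1*3 - 4 = 3 - 4 = -1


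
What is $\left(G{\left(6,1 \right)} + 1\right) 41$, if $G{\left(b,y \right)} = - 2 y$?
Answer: $-41$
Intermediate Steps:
$\left(G{\left(6,1 \right)} + 1\right) 41 = \left(\left(-2\right) 1 + 1\right) 41 = \left(-2 + 1\right) 41 = \left(-1\right) 41 = -41$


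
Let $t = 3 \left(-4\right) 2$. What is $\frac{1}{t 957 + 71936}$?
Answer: $\frac{1}{48968} \approx 2.0421 \cdot 10^{-5}$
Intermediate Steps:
$t = -24$ ($t = \left(-12\right) 2 = -24$)
$\frac{1}{t 957 + 71936} = \frac{1}{\left(-24\right) 957 + 71936} = \frac{1}{-22968 + 71936} = \frac{1}{48968}$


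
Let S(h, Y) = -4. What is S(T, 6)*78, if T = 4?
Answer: -312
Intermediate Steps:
S(T, 6)*78 = -4*78 = -312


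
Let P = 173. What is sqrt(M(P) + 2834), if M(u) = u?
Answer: sqrt(3007) ≈ 54.836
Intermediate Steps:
sqrt(M(P) + 2834) = sqrt(173 + 2834) = sqrt(3007)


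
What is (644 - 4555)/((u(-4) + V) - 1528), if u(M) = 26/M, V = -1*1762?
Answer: 7822/6593 ≈ 1.1864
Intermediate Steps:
V = -1762
(644 - 4555)/((u(-4) + V) - 1528) = (644 - 4555)/((26/(-4) - 1762) - 1528) = -3911/((26*(-¼) - 1762) - 1528) = -3911/((-13/2 - 1762) - 1528) = -3911/(-3537/2 - 1528) = -3911/(-6593/2) = -3911*(-2/6593) = 7822/6593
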